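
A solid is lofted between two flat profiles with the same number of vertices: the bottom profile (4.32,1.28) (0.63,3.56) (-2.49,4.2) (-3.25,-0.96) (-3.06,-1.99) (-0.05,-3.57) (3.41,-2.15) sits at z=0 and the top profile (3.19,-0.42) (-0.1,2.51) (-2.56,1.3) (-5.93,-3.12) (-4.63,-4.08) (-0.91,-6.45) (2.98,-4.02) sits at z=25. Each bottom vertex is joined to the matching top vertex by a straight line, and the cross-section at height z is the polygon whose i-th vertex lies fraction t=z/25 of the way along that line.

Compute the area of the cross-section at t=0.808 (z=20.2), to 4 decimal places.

Area at t=0.808: 48.5685

Cross-section at t=0.808: each vertex is (1-t)·p0[i] + t·p1[i].
  v1: (1-0.808)·(4.32,1.28) + 0.808·(3.19,-0.42) = (3.4070,-0.0936)
  v2: (1-0.808)·(0.63,3.56) + 0.808·(-0.1,2.51) = (0.0402,2.7116)
  v3: (1-0.808)·(-2.49,4.2) + 0.808·(-2.56,1.3) = (-2.5466,1.8568)
  v4: (1-0.808)·(-3.25,-0.96) + 0.808·(-5.93,-3.12) = (-5.4154,-2.7053)
  v5: (1-0.808)·(-3.06,-1.99) + 0.808·(-4.63,-4.08) = (-4.3286,-3.6787)
  v6: (1-0.808)·(-0.05,-3.57) + 0.808·(-0.91,-6.45) = (-0.7449,-5.8970)
  v7: (1-0.808)·(3.41,-2.15) + 0.808·(2.98,-4.02) = (3.0626,-3.6610)
Shoelace sum Σ(x_i·y_{i+1} − x_{i+1}·y_i):
  i=1: 3.4070·2.7116 − 0.0402·-0.0936 = +9.2421 (running +9.2421)
  i=2: 0.0402·1.8568 − -2.5466·2.7116 = +6.9798 (running +16.2219)
  i=3: -2.5466·-2.7053 − -5.4154·1.8568 = +16.9445 (running +33.1664)
  i=4: -5.4154·-3.6787 − -4.3286·-2.7053 = +8.2119 (running +41.3784)
  i=5: -4.3286·-5.8970 − -0.7449·-3.6787 = +22.7855 (running +64.1638)
  i=6: -0.7449·-3.6610 − 3.0626·-5.8970 = +20.7870 (running +84.9509)
  i=7: 3.0626·-0.0936 − 3.4070·-3.6610 = +12.1861 (running +97.1370)
Area = |Σ|/2 = |97.1370|/2 = 48.5685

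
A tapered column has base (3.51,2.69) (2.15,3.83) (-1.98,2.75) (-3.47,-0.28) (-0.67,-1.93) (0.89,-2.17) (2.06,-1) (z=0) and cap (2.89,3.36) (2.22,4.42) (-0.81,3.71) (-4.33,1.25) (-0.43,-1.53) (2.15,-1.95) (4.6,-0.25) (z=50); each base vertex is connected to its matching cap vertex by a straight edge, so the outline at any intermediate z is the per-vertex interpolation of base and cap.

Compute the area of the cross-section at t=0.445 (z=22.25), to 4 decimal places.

Area at t=0.445: 29.6463

Cross-section at t=0.445: each vertex is (1-t)·p0[i] + t·p1[i].
  v1: (1-0.445)·(3.51,2.69) + 0.445·(2.89,3.36) = (3.2341,2.9881)
  v2: (1-0.445)·(2.15,3.83) + 0.445·(2.22,4.42) = (2.1812,4.0926)
  v3: (1-0.445)·(-1.98,2.75) + 0.445·(-0.81,3.71) = (-1.4593,3.1772)
  v4: (1-0.445)·(-3.47,-0.28) + 0.445·(-4.33,1.25) = (-3.8527,0.4009)
  v5: (1-0.445)·(-0.67,-1.93) + 0.445·(-0.43,-1.53) = (-0.5632,-1.7520)
  v6: (1-0.445)·(0.89,-2.17) + 0.445·(2.15,-1.95) = (1.4507,-2.0721)
  v7: (1-0.445)·(2.06,-1) + 0.445·(4.6,-0.25) = (3.1903,-0.6662)
Shoelace sum Σ(x_i·y_{i+1} − x_{i+1}·y_i):
  i=1: 3.2341·4.0926 − 2.1812·2.9881 = +6.7181 (running +6.7181)
  i=2: 2.1812·3.1772 − -1.4593·4.0926 = +12.9024 (running +19.6205)
  i=3: -1.4593·0.4009 − -3.8527·3.1772 = +11.6558 (running +31.2763)
  i=4: -3.8527·-1.7520 − -0.5632·0.4009 = +6.9757 (running +38.2520)
  i=5: -0.5632·-2.0721 − 1.4507·-1.7520 = +3.7086 (running +41.9607)
  i=6: 1.4507·-0.6662 − 3.1903·-2.0721 = +5.6441 (running +47.6048)
  i=7: 3.1903·2.9881 − 3.2341·-0.6662 = +11.6878 (running +59.2926)
Area = |Σ|/2 = |59.2926|/2 = 29.6463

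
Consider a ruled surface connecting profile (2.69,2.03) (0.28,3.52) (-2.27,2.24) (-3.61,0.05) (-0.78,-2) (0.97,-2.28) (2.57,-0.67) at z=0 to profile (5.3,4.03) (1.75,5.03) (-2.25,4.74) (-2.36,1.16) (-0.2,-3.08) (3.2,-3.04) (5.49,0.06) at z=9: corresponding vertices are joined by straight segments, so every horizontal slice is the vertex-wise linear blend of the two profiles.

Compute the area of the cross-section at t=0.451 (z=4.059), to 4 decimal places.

Area at t=0.451: 35.7694

Cross-section at t=0.451: each vertex is (1-t)·p0[i] + t·p1[i].
  v1: (1-0.451)·(2.69,2.03) + 0.451·(5.3,4.03) = (3.8671,2.9320)
  v2: (1-0.451)·(0.28,3.52) + 0.451·(1.75,5.03) = (0.9430,4.2010)
  v3: (1-0.451)·(-2.27,2.24) + 0.451·(-2.25,4.74) = (-2.2610,3.3675)
  v4: (1-0.451)·(-3.61,0.05) + 0.451·(-2.36,1.16) = (-3.0462,0.5506)
  v5: (1-0.451)·(-0.78,-2) + 0.451·(-0.2,-3.08) = (-0.5184,-2.4871)
  v6: (1-0.451)·(0.97,-2.28) + 0.451·(3.2,-3.04) = (1.9757,-2.6228)
  v7: (1-0.451)·(2.57,-0.67) + 0.451·(5.49,0.06) = (3.8869,-0.3408)
Shoelace sum Σ(x_i·y_{i+1} − x_{i+1}·y_i):
  i=1: 3.8671·4.2010 − 0.9430·2.9320 = +13.4810 (running +13.4810)
  i=2: 0.9430·3.3675 − -2.2610·4.2010 = +12.6739 (running +26.1548)
  i=3: -2.2610·0.5506 − -3.0462·3.3675 = +9.0133 (running +35.1682)
  i=4: -3.0462·-2.4871 − -0.5184·0.5506 = +7.8617 (running +43.0299)
  i=5: -0.5184·-2.6228 − 1.9757·-2.4871 = +6.2735 (running +49.3034)
  i=6: 1.9757·-0.3408 − 3.8869·-2.6228 = +9.5212 (running +58.8246)
  i=7: 3.8869·2.9320 − 3.8671·-0.3408 = +12.7142 (running +71.5388)
Area = |Σ|/2 = |71.5388|/2 = 35.7694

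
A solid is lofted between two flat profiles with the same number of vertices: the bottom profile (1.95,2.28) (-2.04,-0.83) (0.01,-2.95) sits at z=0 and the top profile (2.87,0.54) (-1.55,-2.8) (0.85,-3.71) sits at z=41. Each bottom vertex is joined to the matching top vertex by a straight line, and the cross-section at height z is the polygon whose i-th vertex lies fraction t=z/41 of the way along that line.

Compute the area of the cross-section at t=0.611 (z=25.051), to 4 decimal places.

Cross-section at t=0.611: each vertex is (1-t)·p0[i] + t·p1[i].
  v1: (1-0.611)·(1.95,2.28) + 0.611·(2.87,0.54) = (2.5121,1.2169)
  v2: (1-0.611)·(-2.04,-0.83) + 0.611·(-1.55,-2.8) = (-1.7406,-2.0337)
  v3: (1-0.611)·(0.01,-2.95) + 0.611·(0.85,-3.71) = (0.5232,-3.4144)
Shoelace sum Σ(x_i·y_{i+1} − x_{i+1}·y_i):
  i=1: 2.5121·-2.0337 − -1.7406·1.2169 = -2.9907 (running -2.9907)
  i=2: -1.7406·-3.4144 − 0.5232·-2.0337 = +7.0072 (running +4.0164)
  i=3: 0.5232·1.2169 − 2.5121·-3.4144 = +9.2140 (running +13.2304)
Area = |Σ|/2 = |13.2304|/2 = 6.6152

Area at t=0.611: 6.6152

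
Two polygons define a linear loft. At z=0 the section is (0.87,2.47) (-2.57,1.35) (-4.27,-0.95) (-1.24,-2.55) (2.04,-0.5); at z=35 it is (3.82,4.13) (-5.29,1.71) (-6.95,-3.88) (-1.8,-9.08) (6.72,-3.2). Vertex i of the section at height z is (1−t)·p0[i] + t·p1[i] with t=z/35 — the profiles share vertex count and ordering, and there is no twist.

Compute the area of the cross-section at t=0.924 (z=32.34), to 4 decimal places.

Cross-section at t=0.924: each vertex is (1-t)·p0[i] + t·p1[i].
  v1: (1-0.924)·(0.87,2.47) + 0.924·(3.82,4.13) = (3.5958,4.0038)
  v2: (1-0.924)·(-2.57,1.35) + 0.924·(-5.29,1.71) = (-5.0833,1.6826)
  v3: (1-0.924)·(-4.27,-0.95) + 0.924·(-6.95,-3.88) = (-6.7463,-3.6573)
  v4: (1-0.924)·(-1.24,-2.55) + 0.924·(-1.8,-9.08) = (-1.7574,-8.5837)
  v5: (1-0.924)·(2.04,-0.5) + 0.924·(6.72,-3.2) = (6.3643,-2.9948)
Shoelace sum Σ(x_i·y_{i+1} − x_{i+1}·y_i):
  i=1: 3.5958·1.6826 − -5.0833·4.0038 = +26.4031 (running +26.4031)
  i=2: -5.0833·-3.6573 − -6.7463·1.6826 = +29.9428 (running +56.3459)
  i=3: -6.7463·-8.5837 − -1.7574·-3.6573 = +51.4810 (running +107.8269)
  i=4: -1.7574·-2.9948 − 6.3643·-8.5837 = +59.8927 (running +167.7196)
  i=5: 6.3643·4.0038 − 3.5958·-2.9948 = +36.2504 (running +203.9700)
Area = |Σ|/2 = |203.9700|/2 = 101.9850

Area at t=0.924: 101.9850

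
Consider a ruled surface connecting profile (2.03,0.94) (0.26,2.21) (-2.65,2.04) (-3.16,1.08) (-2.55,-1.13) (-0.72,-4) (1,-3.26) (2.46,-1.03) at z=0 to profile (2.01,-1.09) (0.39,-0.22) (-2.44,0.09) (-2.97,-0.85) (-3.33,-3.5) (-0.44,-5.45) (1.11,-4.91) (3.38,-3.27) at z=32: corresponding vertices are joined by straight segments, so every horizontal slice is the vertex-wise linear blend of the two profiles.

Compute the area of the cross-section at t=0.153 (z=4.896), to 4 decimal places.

Cross-section at t=0.153: each vertex is (1-t)·p0[i] + t·p1[i].
  v1: (1-0.153)·(2.03,0.94) + 0.153·(2.01,-1.09) = (2.0269,0.6294)
  v2: (1-0.153)·(0.26,2.21) + 0.153·(0.39,-0.22) = (0.2799,1.8382)
  v3: (1-0.153)·(-2.65,2.04) + 0.153·(-2.44,0.09) = (-2.6179,1.7417)
  v4: (1-0.153)·(-3.16,1.08) + 0.153·(-2.97,-0.85) = (-3.1309,0.7847)
  v5: (1-0.153)·(-2.55,-1.13) + 0.153·(-3.33,-3.5) = (-2.6693,-1.4926)
  v6: (1-0.153)·(-0.72,-4) + 0.153·(-0.44,-5.45) = (-0.6772,-4.2218)
  v7: (1-0.153)·(1,-3.26) + 0.153·(1.11,-4.91) = (1.0168,-3.5124)
  v8: (1-0.153)·(2.46,-1.03) + 0.153·(3.38,-3.27) = (2.6008,-1.3727)
Shoelace sum Σ(x_i·y_{i+1} − x_{i+1}·y_i):
  i=1: 2.0269·1.8382 − 0.2799·0.6294 = +3.5498 (running +3.5498)
  i=2: 0.2799·1.7417 − -2.6179·1.8382 = +5.2997 (running +8.8494)
  i=3: -2.6179·0.7847 − -3.1309·1.7417 = +3.3987 (running +12.2482)
  i=4: -3.1309·-1.4926 − -2.6693·0.7847 = +6.7679 (running +19.0161)
  i=5: -2.6693·-4.2218 − -0.6772·-1.4926 = +10.2588 (running +29.2749)
  i=6: -0.6772·-3.5124 − 1.0168·-4.2218 = +6.6714 (running +35.9463)
  i=7: 1.0168·-1.3727 − 2.6008·-3.5124 = +7.7392 (running +43.6855)
  i=8: 2.6008·0.6294 − 2.0269·-1.3727 = +4.4194 (running +48.1049)
Area = |Σ|/2 = |48.1049|/2 = 24.0524

Area at t=0.153: 24.0524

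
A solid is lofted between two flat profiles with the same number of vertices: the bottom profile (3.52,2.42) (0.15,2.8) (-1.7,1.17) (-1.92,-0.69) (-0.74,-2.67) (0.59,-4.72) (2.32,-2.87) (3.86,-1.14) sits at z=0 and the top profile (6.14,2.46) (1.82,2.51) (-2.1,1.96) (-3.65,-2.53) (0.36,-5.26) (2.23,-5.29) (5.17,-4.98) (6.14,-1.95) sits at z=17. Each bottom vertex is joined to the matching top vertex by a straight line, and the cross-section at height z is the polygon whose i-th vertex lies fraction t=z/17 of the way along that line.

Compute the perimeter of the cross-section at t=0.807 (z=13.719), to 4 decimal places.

Perimeter at t=0.807: 28.0656

Cross-section at t=0.807: each vertex is (1-t)·p0[i] + t·p1[i].
  v1: (1-0.807)·(3.52,2.42) + 0.807·(6.14,2.46) = (5.6343,2.4523)
  v2: (1-0.807)·(0.15,2.8) + 0.807·(1.82,2.51) = (1.4977,2.5660)
  v3: (1-0.807)·(-1.7,1.17) + 0.807·(-2.1,1.96) = (-2.0228,1.8075)
  v4: (1-0.807)·(-1.92,-0.69) + 0.807·(-3.65,-2.53) = (-3.3161,-2.1749)
  v5: (1-0.807)·(-0.74,-2.67) + 0.807·(0.36,-5.26) = (0.1477,-4.7601)
  v6: (1-0.807)·(0.59,-4.72) + 0.807·(2.23,-5.29) = (1.9135,-5.1800)
  v7: (1-0.807)·(2.32,-2.87) + 0.807·(5.17,-4.98) = (4.6200,-4.5728)
  v8: (1-0.807)·(3.86,-1.14) + 0.807·(6.14,-1.95) = (5.7000,-1.7937)
Perimeter = Σ |v_{i+1} − v_i|:
  edge 1→2: √(-4.1366² + 0.1137²) = 4.1382 (running 4.1382)
  edge 2→3: √(-3.5205² + -0.7584²) = 3.6013 (running 7.7395)
  edge 3→4: √(-1.2933² + -3.9824²) = 4.1872 (running 11.9266)
  edge 4→5: √(3.4638² + -2.5852²) = 4.3222 (running 16.2488)
  edge 5→6: √(1.7658² + -0.4199²) = 1.8150 (running 18.0638)
  edge 6→7: √(2.7065² + 0.6072²) = 2.7738 (running 20.8376)
  edge 7→8: √(1.0800² + 2.7791²) = 2.9816 (running 23.8192)
  edge 8→1: √(-0.0656² + 4.2459²) = 4.2465 (running 28.0656)
Perimeter = 28.0656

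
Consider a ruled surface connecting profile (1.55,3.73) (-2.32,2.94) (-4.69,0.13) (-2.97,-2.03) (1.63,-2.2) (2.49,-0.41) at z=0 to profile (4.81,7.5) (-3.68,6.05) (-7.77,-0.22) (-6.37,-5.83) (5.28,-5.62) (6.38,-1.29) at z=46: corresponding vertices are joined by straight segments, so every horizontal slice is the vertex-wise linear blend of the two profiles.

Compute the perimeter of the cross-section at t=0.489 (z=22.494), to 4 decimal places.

Cross-section at t=0.489: each vertex is (1-t)·p0[i] + t·p1[i].
  v1: (1-0.489)·(1.55,3.73) + 0.489·(4.81,7.5) = (3.1441,5.5735)
  v2: (1-0.489)·(-2.32,2.94) + 0.489·(-3.68,6.05) = (-2.9850,4.4608)
  v3: (1-0.489)·(-4.69,0.13) + 0.489·(-7.77,-0.22) = (-6.1961,-0.0411)
  v4: (1-0.489)·(-2.97,-2.03) + 0.489·(-6.37,-5.83) = (-4.6326,-3.8882)
  v5: (1-0.489)·(1.63,-2.2) + 0.489·(5.28,-5.62) = (3.4149,-3.8724)
  v6: (1-0.489)·(2.49,-0.41) + 0.489·(6.38,-1.29) = (4.3922,-0.8403)
Perimeter = Σ |v_{i+1} − v_i|:
  edge 1→2: √(-6.1292² + -1.1127²) = 6.2294 (running 6.2294)
  edge 2→3: √(-3.2111² + -4.5019²) = 5.5298 (running 11.7592)
  edge 3→4: √(1.5635² + -3.8470²) = 4.1526 (running 15.9118)
  edge 4→5: √(8.0475² + 0.0158²) = 8.0475 (running 23.9593)
  edge 5→6: √(0.9774² + 3.0321²) = 3.1857 (running 27.1449)
  edge 6→1: √(-1.2481² + 6.4139²) = 6.5342 (running 33.6791)
Perimeter = 33.6791

Perimeter at t=0.489: 33.6791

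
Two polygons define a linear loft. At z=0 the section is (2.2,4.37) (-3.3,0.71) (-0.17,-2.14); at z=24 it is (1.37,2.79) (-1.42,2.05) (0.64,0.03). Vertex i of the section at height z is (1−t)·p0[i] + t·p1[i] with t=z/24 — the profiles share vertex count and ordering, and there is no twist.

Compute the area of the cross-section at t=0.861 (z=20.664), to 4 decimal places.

Cross-section at t=0.861: each vertex is (1-t)·p0[i] + t·p1[i].
  v1: (1-0.861)·(2.2,4.37) + 0.861·(1.37,2.79) = (1.4854,3.0096)
  v2: (1-0.861)·(-3.3,0.71) + 0.861·(-1.42,2.05) = (-1.6813,1.8637)
  v3: (1-0.861)·(-0.17,-2.14) + 0.861·(0.64,0.03) = (0.5274,-0.2716)
Shoelace sum Σ(x_i·y_{i+1} − x_{i+1}·y_i):
  i=1: 1.4854·1.8637 − -1.6813·3.0096 = +7.8285 (running +7.8285)
  i=2: -1.6813·-0.2716 − 0.5274·1.8637 = -0.5263 (running +7.3022)
  i=3: 0.5274·3.0096 − 1.4854·-0.2716 = +1.9908 (running +9.2930)
Area = |Σ|/2 = |9.2930|/2 = 4.6465

Area at t=0.861: 4.6465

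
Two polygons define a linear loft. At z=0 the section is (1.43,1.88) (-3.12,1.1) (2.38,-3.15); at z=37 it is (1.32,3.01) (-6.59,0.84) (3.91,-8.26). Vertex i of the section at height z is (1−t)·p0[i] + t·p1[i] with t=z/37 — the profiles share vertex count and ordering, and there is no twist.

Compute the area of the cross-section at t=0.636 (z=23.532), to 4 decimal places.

Cross-section at t=0.636: each vertex is (1-t)·p0[i] + t·p1[i].
  v1: (1-0.636)·(1.43,1.88) + 0.636·(1.32,3.01) = (1.3600,2.5987)
  v2: (1-0.636)·(-3.12,1.1) + 0.636·(-6.59,0.84) = (-5.3269,0.9346)
  v3: (1-0.636)·(2.38,-3.15) + 0.636·(3.91,-8.26) = (3.3531,-6.4000)
Shoelace sum Σ(x_i·y_{i+1} − x_{i+1}·y_i):
  i=1: 1.3600·0.9346 − -5.3269·2.5987 = +15.1141 (running +15.1141)
  i=2: -5.3269·-6.4000 − 3.3531·0.9346 = +30.9582 (running +46.0723)
  i=3: 3.3531·2.5987 − 1.3600·-6.4000 = +17.4178 (running +63.4900)
Area = |Σ|/2 = |63.4900|/2 = 31.7450

Area at t=0.636: 31.7450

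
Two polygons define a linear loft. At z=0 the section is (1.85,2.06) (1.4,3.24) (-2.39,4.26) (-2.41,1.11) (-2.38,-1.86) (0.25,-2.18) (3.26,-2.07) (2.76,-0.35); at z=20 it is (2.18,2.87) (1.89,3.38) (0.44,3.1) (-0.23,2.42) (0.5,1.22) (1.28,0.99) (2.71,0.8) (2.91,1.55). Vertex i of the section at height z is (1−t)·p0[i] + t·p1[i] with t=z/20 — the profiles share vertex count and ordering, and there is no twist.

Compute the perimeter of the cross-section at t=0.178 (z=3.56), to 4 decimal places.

Perimeter at t=0.178: 19.0049

Cross-section at t=0.178: each vertex is (1-t)·p0[i] + t·p1[i].
  v1: (1-0.178)·(1.85,2.06) + 0.178·(2.18,2.87) = (1.9087,2.2042)
  v2: (1-0.178)·(1.4,3.24) + 0.178·(1.89,3.38) = (1.4872,3.2649)
  v3: (1-0.178)·(-2.39,4.26) + 0.178·(0.44,3.1) = (-1.8863,4.0535)
  v4: (1-0.178)·(-2.41,1.11) + 0.178·(-0.23,2.42) = (-2.0220,1.3432)
  v5: (1-0.178)·(-2.38,-1.86) + 0.178·(0.5,1.22) = (-1.8674,-1.3118)
  v6: (1-0.178)·(0.25,-2.18) + 0.178·(1.28,0.99) = (0.4333,-1.6157)
  v7: (1-0.178)·(3.26,-2.07) + 0.178·(2.71,0.8) = (3.1621,-1.5591)
  v8: (1-0.178)·(2.76,-0.35) + 0.178·(2.91,1.55) = (2.7867,-0.0118)
Perimeter = Σ |v_{i+1} − v_i|:
  edge 1→2: √(-0.4215² + 1.0607²) = 1.1414 (running 1.1414)
  edge 2→3: √(-3.3735² + 0.7886²) = 3.4644 (running 4.6059)
  edge 3→4: √(-0.1357² + -2.7103²) = 2.7137 (running 7.3196)
  edge 4→5: √(0.1546² + -2.6549²) = 2.6594 (running 9.9790)
  edge 5→6: √(2.3007² + -0.3040²) = 2.3207 (running 12.2997)
  edge 6→7: √(2.7288² + 0.0566²) = 2.7293 (running 15.0291)
  edge 7→8: √(-0.3754² + 1.5473²) = 1.5922 (running 16.6213)
  edge 8→1: √(-0.8780² + 2.2160²) = 2.3836 (running 19.0049)
Perimeter = 19.0049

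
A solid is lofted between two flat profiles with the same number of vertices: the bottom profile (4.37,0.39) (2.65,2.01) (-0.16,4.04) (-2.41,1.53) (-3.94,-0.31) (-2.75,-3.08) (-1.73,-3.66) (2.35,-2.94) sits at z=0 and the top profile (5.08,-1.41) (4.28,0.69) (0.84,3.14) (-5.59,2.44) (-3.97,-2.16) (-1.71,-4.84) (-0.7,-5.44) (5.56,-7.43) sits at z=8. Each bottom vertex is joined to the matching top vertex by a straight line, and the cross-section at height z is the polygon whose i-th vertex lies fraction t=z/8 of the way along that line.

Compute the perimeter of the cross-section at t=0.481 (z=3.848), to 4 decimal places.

Cross-section at t=0.481: each vertex is (1-t)·p0[i] + t·p1[i].
  v1: (1-0.481)·(4.37,0.39) + 0.481·(5.08,-1.41) = (4.7115,-0.4758)
  v2: (1-0.481)·(2.65,2.01) + 0.481·(4.28,0.69) = (3.4340,1.3751)
  v3: (1-0.481)·(-0.16,4.04) + 0.481·(0.84,3.14) = (0.3210,3.6071)
  v4: (1-0.481)·(-2.41,1.53) + 0.481·(-5.59,2.44) = (-3.9396,1.9677)
  v5: (1-0.481)·(-3.94,-0.31) + 0.481·(-3.97,-2.16) = (-3.9544,-1.1999)
  v6: (1-0.481)·(-2.75,-3.08) + 0.481·(-1.71,-4.84) = (-2.2498,-3.9266)
  v7: (1-0.481)·(-1.73,-3.66) + 0.481·(-0.7,-5.44) = (-1.2346,-4.5162)
  v8: (1-0.481)·(2.35,-2.94) + 0.481·(5.56,-7.43) = (3.8940,-5.0997)
Perimeter = Σ |v_{i+1} − v_i|:
  edge 1→2: √(-1.2775² + 1.8509²) = 2.2489 (running 2.2489)
  edge 2→3: √(-3.1130² + 2.2320²) = 3.8305 (running 6.0795)
  edge 3→4: √(-4.2606² + -1.6394²) = 4.5651 (running 10.6446)
  edge 4→5: √(-0.0148² + -3.1676²) = 3.1676 (running 13.8121)
  edge 5→6: √(1.7047² + -2.7267²) = 3.2157 (running 17.0279)
  edge 6→7: √(1.0152² + -0.5896²) = 1.1740 (running 18.2019)
  edge 7→8: √(5.1286² + -0.5835²) = 5.1617 (running 23.3635)
  edge 8→1: √(0.8175² + 4.6239²) = 4.6956 (running 28.0591)
Perimeter = 28.0591

Perimeter at t=0.481: 28.0591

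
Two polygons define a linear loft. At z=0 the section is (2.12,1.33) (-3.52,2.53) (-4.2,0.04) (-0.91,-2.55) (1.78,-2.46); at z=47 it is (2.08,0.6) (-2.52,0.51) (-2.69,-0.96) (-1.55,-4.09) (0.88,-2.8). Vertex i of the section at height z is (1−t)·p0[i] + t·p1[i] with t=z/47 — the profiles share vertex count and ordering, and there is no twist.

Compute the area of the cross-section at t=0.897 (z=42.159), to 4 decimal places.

Cross-section at t=0.897: each vertex is (1-t)·p0[i] + t·p1[i].
  v1: (1-0.897)·(2.12,1.33) + 0.897·(2.08,0.6) = (2.0841,0.6752)
  v2: (1-0.897)·(-3.52,2.53) + 0.897·(-2.52,0.51) = (-2.6230,0.7181)
  v3: (1-0.897)·(-4.2,0.04) + 0.897·(-2.69,-0.96) = (-2.8455,-0.8570)
  v4: (1-0.897)·(-0.91,-2.55) + 0.897·(-1.55,-4.09) = (-1.4841,-3.9314)
  v5: (1-0.897)·(1.78,-2.46) + 0.897·(0.88,-2.8) = (0.9727,-2.7650)
Shoelace sum Σ(x_i·y_{i+1} − x_{i+1}·y_i):
  i=1: 2.0841·0.7181 − -2.6230·0.6752 = +3.2675 (running +3.2675)
  i=2: -2.6230·-0.8570 − -2.8455·0.7181 = +4.2912 (running +7.5587)
  i=3: -2.8455·-3.9314 − -1.4841·-0.8570 = +9.9150 (running +17.4737)
  i=4: -1.4841·-2.7650 − 0.9727·-3.9314 = +7.9275 (running +25.4012)
  i=5: 0.9727·0.6752 − 2.0841·-2.7650 = +6.4193 (running +31.8205)
Area = |Σ|/2 = |31.8205|/2 = 15.9103

Area at t=0.897: 15.9103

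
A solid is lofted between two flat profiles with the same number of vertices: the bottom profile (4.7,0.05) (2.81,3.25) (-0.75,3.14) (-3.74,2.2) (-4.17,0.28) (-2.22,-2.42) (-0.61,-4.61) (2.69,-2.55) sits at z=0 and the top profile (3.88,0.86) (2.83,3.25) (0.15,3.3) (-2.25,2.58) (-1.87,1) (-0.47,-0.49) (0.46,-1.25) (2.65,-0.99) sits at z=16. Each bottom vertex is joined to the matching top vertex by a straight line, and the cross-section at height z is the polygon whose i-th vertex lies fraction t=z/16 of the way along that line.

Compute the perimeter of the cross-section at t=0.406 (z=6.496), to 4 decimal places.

Cross-section at t=0.406: each vertex is (1-t)·p0[i] + t·p1[i].
  v1: (1-0.406)·(4.7,0.05) + 0.406·(3.88,0.86) = (4.3671,0.3789)
  v2: (1-0.406)·(2.81,3.25) + 0.406·(2.83,3.25) = (2.8181,3.2500)
  v3: (1-0.406)·(-0.75,3.14) + 0.406·(0.15,3.3) = (-0.3846,3.2050)
  v4: (1-0.406)·(-3.74,2.2) + 0.406·(-2.25,2.58) = (-3.1351,2.3543)
  v5: (1-0.406)·(-4.17,0.28) + 0.406·(-1.87,1) = (-3.2362,0.5723)
  v6: (1-0.406)·(-2.22,-2.42) + 0.406·(-0.47,-0.49) = (-1.5095,-1.6364)
  v7: (1-0.406)·(-0.61,-4.61) + 0.406·(0.46,-1.25) = (-0.1756,-3.2458)
  v8: (1-0.406)·(2.69,-2.55) + 0.406·(2.65,-0.99) = (2.6738,-1.9166)
Perimeter = Σ |v_{i+1} − v_i|:
  edge 1→2: √(-1.5490² + 2.8711²) = 3.2623 (running 3.2623)
  edge 2→3: √(-3.2027² + -0.0450²) = 3.2030 (running 6.4654)
  edge 3→4: √(-2.7505² + -0.8507²) = 2.8790 (running 9.3444)
  edge 4→5: √(-0.1011² + -1.7820²) = 1.7848 (running 11.1292)
  edge 5→6: √(1.7267² + -2.2087²) = 2.8036 (running 13.9328)
  edge 6→7: √(1.3339² + -1.6094²) = 2.0904 (running 16.0231)
  edge 7→8: √(2.8493² + 1.3292²) = 3.1441 (running 19.1672)
  edge 8→1: √(1.6933² + 2.2955²) = 2.8525 (running 22.0197)
Perimeter = 22.0197

Perimeter at t=0.406: 22.0197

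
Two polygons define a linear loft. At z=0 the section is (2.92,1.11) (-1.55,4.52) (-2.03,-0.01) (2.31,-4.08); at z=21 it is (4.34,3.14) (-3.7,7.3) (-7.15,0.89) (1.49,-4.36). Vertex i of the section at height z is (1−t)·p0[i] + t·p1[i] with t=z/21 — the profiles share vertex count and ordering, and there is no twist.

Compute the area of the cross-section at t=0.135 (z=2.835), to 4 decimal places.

Cross-section at t=0.135: each vertex is (1-t)·p0[i] + t·p1[i].
  v1: (1-0.135)·(2.92,1.11) + 0.135·(4.34,3.14) = (3.1117,1.3841)
  v2: (1-0.135)·(-1.55,4.52) + 0.135·(-3.7,7.3) = (-1.8403,4.8953)
  v3: (1-0.135)·(-2.03,-0.01) + 0.135·(-7.15,0.89) = (-2.7212,0.1115)
  v4: (1-0.135)·(2.31,-4.08) + 0.135·(1.49,-4.36) = (2.1993,-4.1178)
Shoelace sum Σ(x_i·y_{i+1} − x_{i+1}·y_i):
  i=1: 3.1117·4.8953 − -1.8403·1.3841 = +17.7797 (running +17.7797)
  i=2: -1.8403·0.1115 − -2.7212·4.8953 = +13.1159 (running +30.8956)
  i=3: -2.7212·-4.1178 − 2.1993·0.1115 = +10.9601 (running +41.8557)
  i=4: 2.1993·1.3841 − 3.1117·-4.1178 = +15.8573 (running +57.7130)
Area = |Σ|/2 = |57.7130|/2 = 28.8565

Area at t=0.135: 28.8565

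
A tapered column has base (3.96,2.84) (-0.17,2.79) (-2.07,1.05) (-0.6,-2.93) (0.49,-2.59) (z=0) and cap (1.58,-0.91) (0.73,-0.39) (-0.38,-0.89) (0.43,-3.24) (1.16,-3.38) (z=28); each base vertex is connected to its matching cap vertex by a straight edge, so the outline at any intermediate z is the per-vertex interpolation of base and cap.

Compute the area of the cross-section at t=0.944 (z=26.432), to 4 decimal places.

Cross-section at t=0.944: each vertex is (1-t)·p0[i] + t·p1[i].
  v1: (1-0.944)·(3.96,2.84) + 0.944·(1.58,-0.91) = (1.7133,-0.7000)
  v2: (1-0.944)·(-0.17,2.79) + 0.944·(0.73,-0.39) = (0.6796,-0.2119)
  v3: (1-0.944)·(-2.07,1.05) + 0.944·(-0.38,-0.89) = (-0.4746,-0.7814)
  v4: (1-0.944)·(-0.6,-2.93) + 0.944·(0.43,-3.24) = (0.3723,-3.2226)
  v5: (1-0.944)·(0.49,-2.59) + 0.944·(1.16,-3.38) = (1.1225,-3.3358)
Shoelace sum Σ(x_i·y_{i+1} − x_{i+1}·y_i):
  i=1: 1.7133·-0.2119 − 0.6796·-0.7000 = +0.1126 (running +0.1126)
  i=2: 0.6796·-0.7814 − -0.4746·-0.2119 = -0.6316 (running -0.5190)
  i=3: -0.4746·-3.2226 − 0.3723·-0.7814 = +1.8205 (running +1.3016)
  i=4: 0.3723·-3.3358 − 1.1225·-3.2226 = +2.3754 (running +3.6769)
  i=5: 1.1225·-0.7000 − 1.7133·-3.3358 = +4.9294 (running +8.6063)
Area = |Σ|/2 = |8.6063|/2 = 4.3031

Area at t=0.944: 4.3031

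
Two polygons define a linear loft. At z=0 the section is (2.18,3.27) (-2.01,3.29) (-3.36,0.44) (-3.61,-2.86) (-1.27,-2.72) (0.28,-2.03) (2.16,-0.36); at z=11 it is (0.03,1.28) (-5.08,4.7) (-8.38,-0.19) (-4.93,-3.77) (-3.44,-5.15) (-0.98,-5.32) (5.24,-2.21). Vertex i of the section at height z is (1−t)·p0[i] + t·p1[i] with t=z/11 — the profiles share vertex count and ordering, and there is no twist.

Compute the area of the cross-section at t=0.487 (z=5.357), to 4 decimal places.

Area at t=0.487: 47.2777

Cross-section at t=0.487: each vertex is (1-t)·p0[i] + t·p1[i].
  v1: (1-0.487)·(2.18,3.27) + 0.487·(0.03,1.28) = (1.1330,2.3009)
  v2: (1-0.487)·(-2.01,3.29) + 0.487·(-5.08,4.7) = (-3.5051,3.9767)
  v3: (1-0.487)·(-3.36,0.44) + 0.487·(-8.38,-0.19) = (-5.8047,0.1332)
  v4: (1-0.487)·(-3.61,-2.86) + 0.487·(-4.93,-3.77) = (-4.2528,-3.3032)
  v5: (1-0.487)·(-1.27,-2.72) + 0.487·(-3.44,-5.15) = (-2.3268,-3.9034)
  v6: (1-0.487)·(0.28,-2.03) + 0.487·(-0.98,-5.32) = (-0.3336,-3.6322)
  v7: (1-0.487)·(2.16,-0.36) + 0.487·(5.24,-2.21) = (3.6600,-1.2610)
Shoelace sum Σ(x_i·y_{i+1} − x_{i+1}·y_i):
  i=1: 1.1330·3.9767 − -3.5051·2.3009 = +12.5701 (running +12.5701)
  i=2: -3.5051·0.1332 − -5.8047·3.9767 = +22.6167 (running +35.1868)
  i=3: -5.8047·-3.3032 − -4.2528·0.1332 = +19.7405 (running +54.9273)
  i=4: -4.2528·-3.9034 − -2.3268·-3.3032 = +8.9148 (running +63.8421)
  i=5: -2.3268·-3.6322 − -0.3336·-3.9034 = +7.1492 (running +70.9913)
  i=6: -0.3336·-1.2610 − 3.6600·-3.6322 = +13.7145 (running +84.7058)
  i=7: 3.6600·2.3009 − 1.1330·-1.2610 = +9.8497 (running +94.5555)
Area = |Σ|/2 = |94.5555|/2 = 47.2777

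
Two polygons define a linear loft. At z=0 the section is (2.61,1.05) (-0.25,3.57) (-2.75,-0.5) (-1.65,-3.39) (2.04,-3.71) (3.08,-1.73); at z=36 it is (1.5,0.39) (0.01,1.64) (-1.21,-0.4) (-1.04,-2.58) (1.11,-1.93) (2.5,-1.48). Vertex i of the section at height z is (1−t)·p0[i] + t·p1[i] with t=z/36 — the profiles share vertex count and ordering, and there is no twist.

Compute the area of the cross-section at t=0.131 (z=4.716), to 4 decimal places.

Area at t=0.131: 25.2849

Cross-section at t=0.131: each vertex is (1-t)·p0[i] + t·p1[i].
  v1: (1-0.131)·(2.61,1.05) + 0.131·(1.5,0.39) = (2.4646,0.9635)
  v2: (1-0.131)·(-0.25,3.57) + 0.131·(0.01,1.64) = (-0.2159,3.3172)
  v3: (1-0.131)·(-2.75,-0.5) + 0.131·(-1.21,-0.4) = (-2.5483,-0.4869)
  v4: (1-0.131)·(-1.65,-3.39) + 0.131·(-1.04,-2.58) = (-1.5701,-3.2839)
  v5: (1-0.131)·(2.04,-3.71) + 0.131·(1.11,-1.93) = (1.9182,-3.4768)
  v6: (1-0.131)·(3.08,-1.73) + 0.131·(2.5,-1.48) = (3.0040,-1.6972)
Shoelace sum Σ(x_i·y_{i+1} − x_{i+1}·y_i):
  i=1: 2.4646·3.3172 − -0.2159·0.9635 = +8.3835 (running +8.3835)
  i=2: -0.2159·-0.4869 − -2.5483·3.3172 = +8.5582 (running +16.9417)
  i=3: -2.5483·-3.2839 − -1.5701·-0.4869 = +7.6037 (running +24.5454)
  i=4: -1.5701·-3.4768 − 1.9182·-3.2839 = +11.7580 (running +36.3034)
  i=5: 1.9182·-1.6972 − 3.0040·-3.4768 = +7.1888 (running +43.4922)
  i=6: 3.0040·0.9635 − 2.4646·-1.6972 = +7.0775 (running +50.5697)
Area = |Σ|/2 = |50.5697|/2 = 25.2849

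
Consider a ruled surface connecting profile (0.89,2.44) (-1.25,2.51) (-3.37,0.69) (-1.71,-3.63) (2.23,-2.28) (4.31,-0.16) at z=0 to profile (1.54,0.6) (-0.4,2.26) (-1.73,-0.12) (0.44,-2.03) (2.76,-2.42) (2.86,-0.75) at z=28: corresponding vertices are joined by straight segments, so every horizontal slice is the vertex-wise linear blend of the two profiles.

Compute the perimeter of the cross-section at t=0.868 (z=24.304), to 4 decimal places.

Cross-section at t=0.868: each vertex is (1-t)·p0[i] + t·p1[i].
  v1: (1-0.868)·(0.89,2.44) + 0.868·(1.54,0.6) = (1.4542,0.8429)
  v2: (1-0.868)·(-1.25,2.51) + 0.868·(-0.4,2.26) = (-0.5122,2.2930)
  v3: (1-0.868)·(-3.37,0.69) + 0.868·(-1.73,-0.12) = (-1.9465,-0.0131)
  v4: (1-0.868)·(-1.71,-3.63) + 0.868·(0.44,-2.03) = (0.1562,-2.2412)
  v5: (1-0.868)·(2.23,-2.28) + 0.868·(2.76,-2.42) = (2.6900,-2.4015)
  v6: (1-0.868)·(4.31,-0.16) + 0.868·(2.86,-0.75) = (3.0514,-0.6721)
Perimeter = Σ |v_{i+1} − v_i|:
  edge 1→2: √(-1.9664² + 1.4501²) = 2.4433 (running 2.4433)
  edge 2→3: √(-1.4343² + -2.3061²) = 2.7157 (running 5.1590)
  edge 3→4: √(2.1027² + -2.2281²) = 3.0636 (running 8.2226)
  edge 4→5: √(2.5338² + -0.1603²) = 2.5389 (running 10.7615)
  edge 5→6: √(0.3614² + 1.7294²) = 1.7667 (running 12.5283)
  edge 6→1: √(-1.5972² + 1.5150²) = 2.2014 (running 14.7297)
Perimeter = 14.7297

Perimeter at t=0.868: 14.7297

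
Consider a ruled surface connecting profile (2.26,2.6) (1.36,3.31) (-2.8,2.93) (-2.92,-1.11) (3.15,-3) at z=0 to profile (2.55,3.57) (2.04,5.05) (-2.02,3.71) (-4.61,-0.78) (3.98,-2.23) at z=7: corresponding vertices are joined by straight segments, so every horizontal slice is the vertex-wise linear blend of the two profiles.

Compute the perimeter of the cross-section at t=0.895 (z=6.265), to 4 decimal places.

Cross-section at t=0.895: each vertex is (1-t)·p0[i] + t·p1[i].
  v1: (1-0.895)·(2.26,2.6) + 0.895·(2.55,3.57) = (2.5195,3.4682)
  v2: (1-0.895)·(1.36,3.31) + 0.895·(2.04,5.05) = (1.9686,4.8673)
  v3: (1-0.895)·(-2.8,2.93) + 0.895·(-2.02,3.71) = (-2.1019,3.6281)
  v4: (1-0.895)·(-2.92,-1.11) + 0.895·(-4.61,-0.78) = (-4.4325,-0.8147)
  v5: (1-0.895)·(3.15,-3) + 0.895·(3.98,-2.23) = (3.8929,-2.3109)
Perimeter = Σ |v_{i+1} − v_i|:
  edge 1→2: √(-0.5509² + 1.3992²) = 1.5037 (running 1.5037)
  edge 2→3: √(-4.0705² + -1.2392²) = 4.2549 (running 5.7587)
  edge 3→4: √(-2.3306² + -4.4428²) = 5.0170 (running 10.7756)
  edge 4→5: √(8.3254² + -1.4962²) = 8.4588 (running 19.2344)
  edge 5→1: √(-1.3733² + 5.7790²) = 5.9399 (running 25.1743)
Perimeter = 25.1743

Perimeter at t=0.895: 25.1743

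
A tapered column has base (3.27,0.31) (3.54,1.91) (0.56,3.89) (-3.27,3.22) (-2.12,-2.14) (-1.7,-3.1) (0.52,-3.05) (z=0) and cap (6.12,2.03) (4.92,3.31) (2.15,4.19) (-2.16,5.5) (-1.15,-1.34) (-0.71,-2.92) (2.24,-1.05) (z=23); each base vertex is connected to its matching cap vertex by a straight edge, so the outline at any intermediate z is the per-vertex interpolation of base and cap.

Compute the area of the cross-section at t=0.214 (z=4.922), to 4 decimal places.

Area at t=0.214: 33.9301

Cross-section at t=0.214: each vertex is (1-t)·p0[i] + t·p1[i].
  v1: (1-0.214)·(3.27,0.31) + 0.214·(6.12,2.03) = (3.8799,0.6781)
  v2: (1-0.214)·(3.54,1.91) + 0.214·(4.92,3.31) = (3.8353,2.2096)
  v3: (1-0.214)·(0.56,3.89) + 0.214·(2.15,4.19) = (0.9003,3.9542)
  v4: (1-0.214)·(-3.27,3.22) + 0.214·(-2.16,5.5) = (-3.0325,3.7079)
  v5: (1-0.214)·(-2.12,-2.14) + 0.214·(-1.15,-1.34) = (-1.9124,-1.9688)
  v6: (1-0.214)·(-1.7,-3.1) + 0.214·(-0.71,-2.92) = (-1.4881,-3.0615)
  v7: (1-0.214)·(0.52,-3.05) + 0.214·(2.24,-1.05) = (0.8881,-2.6220)
Shoelace sum Σ(x_i·y_{i+1} − x_{i+1}·y_i):
  i=1: 3.8799·2.2096 − 3.8353·0.6781 = +5.9724 (running +5.9724)
  i=2: 3.8353·3.9542 − 0.9003·2.2096 = +13.1764 (running +19.1488)
  i=3: 0.9003·3.7079 − -3.0325·3.9542 = +15.3290 (running +34.4778)
  i=4: -3.0325·-1.9688 − -1.9124·3.7079 = +13.0614 (running +47.5392)
  i=5: -1.9124·-3.0615 − -1.4881·-1.9688 = +2.9250 (running +50.4642)
  i=6: -1.4881·-2.6220 − 0.8881·-3.0615 = +6.6207 (running +57.0850)
  i=7: 0.8881·0.6781 − 3.8799·-2.6220 = +10.7753 (running +67.8602)
Area = |Σ|/2 = |67.8602|/2 = 33.9301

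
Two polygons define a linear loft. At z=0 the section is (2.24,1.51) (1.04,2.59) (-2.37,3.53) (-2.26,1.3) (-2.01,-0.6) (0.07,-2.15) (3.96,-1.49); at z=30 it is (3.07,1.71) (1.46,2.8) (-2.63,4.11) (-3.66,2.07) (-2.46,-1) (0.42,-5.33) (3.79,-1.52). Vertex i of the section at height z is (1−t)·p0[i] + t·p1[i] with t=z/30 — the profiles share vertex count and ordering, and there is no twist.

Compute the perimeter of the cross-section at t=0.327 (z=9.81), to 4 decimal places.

Cross-section at t=0.327: each vertex is (1-t)·p0[i] + t·p1[i].
  v1: (1-0.327)·(2.24,1.51) + 0.327·(3.07,1.71) = (2.5114,1.5754)
  v2: (1-0.327)·(1.04,2.59) + 0.327·(1.46,2.8) = (1.1773,2.6587)
  v3: (1-0.327)·(-2.37,3.53) + 0.327·(-2.63,4.11) = (-2.4550,3.7197)
  v4: (1-0.327)·(-2.26,1.3) + 0.327·(-3.66,2.07) = (-2.7178,1.5518)
  v5: (1-0.327)·(-2.01,-0.6) + 0.327·(-2.46,-1) = (-2.1572,-0.7308)
  v6: (1-0.327)·(0.07,-2.15) + 0.327·(0.42,-5.33) = (0.1845,-3.1899)
  v7: (1-0.327)·(3.96,-1.49) + 0.327·(3.79,-1.52) = (3.9044,-1.4998)
Perimeter = Σ |v_{i+1} − v_i|:
  edge 1→2: √(-1.3341² + 1.0833²) = 1.7185 (running 1.7185)
  edge 2→3: √(-3.6324² + 1.0610²) = 3.7841 (running 5.5026)
  edge 3→4: √(-0.2628² + -2.1679²) = 2.1837 (running 7.6864)
  edge 4→5: √(0.5606² + -2.2826²) = 2.3504 (running 10.0368)
  edge 5→6: √(2.3416² + -2.4591²) = 3.3956 (running 13.4324)
  edge 6→7: √(3.7200² + 1.6901²) = 4.0859 (running 17.5183)
  edge 7→1: √(-1.3930² + 3.0752²) = 3.3760 (running 20.8943)
Perimeter = 20.8943

Perimeter at t=0.327: 20.8943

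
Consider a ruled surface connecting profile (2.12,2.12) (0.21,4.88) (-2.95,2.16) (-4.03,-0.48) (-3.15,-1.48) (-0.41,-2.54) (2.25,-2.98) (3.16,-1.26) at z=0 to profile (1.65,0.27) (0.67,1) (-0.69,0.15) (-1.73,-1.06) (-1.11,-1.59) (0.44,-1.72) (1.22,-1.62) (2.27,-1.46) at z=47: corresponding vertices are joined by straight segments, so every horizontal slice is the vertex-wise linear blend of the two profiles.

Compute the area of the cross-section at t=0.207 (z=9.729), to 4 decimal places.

Cross-section at t=0.207: each vertex is (1-t)·p0[i] + t·p1[i].
  v1: (1-0.207)·(2.12,2.12) + 0.207·(1.65,0.27) = (2.0227,1.7371)
  v2: (1-0.207)·(0.21,4.88) + 0.207·(0.67,1) = (0.3052,4.0768)
  v3: (1-0.207)·(-2.95,2.16) + 0.207·(-0.69,0.15) = (-2.4822,1.7439)
  v4: (1-0.207)·(-4.03,-0.48) + 0.207·(-1.73,-1.06) = (-3.5539,-0.6001)
  v5: (1-0.207)·(-3.15,-1.48) + 0.207·(-1.11,-1.59) = (-2.7277,-1.5028)
  v6: (1-0.207)·(-0.41,-2.54) + 0.207·(0.44,-1.72) = (-0.2340,-2.3703)
  v7: (1-0.207)·(2.25,-2.98) + 0.207·(1.22,-1.62) = (2.0368,-2.6985)
  v8: (1-0.207)·(3.16,-1.26) + 0.207·(2.27,-1.46) = (2.9758,-1.3014)
Shoelace sum Σ(x_i·y_{i+1} − x_{i+1}·y_i):
  i=1: 2.0227·4.0768 − 0.3052·1.7371 = +7.7161 (running +7.7161)
  i=2: 0.3052·1.7439 − -2.4822·4.0768 = +10.6517 (running +18.3678)
  i=3: -2.4822·-0.6001 − -3.5539·1.7439 = +7.6872 (running +26.0550)
  i=4: -3.5539·-1.5028 − -2.7277·-0.6001 = +3.7039 (running +29.7589)
  i=5: -2.7277·-2.3703 − -0.2340·-1.5028 = +6.1137 (running +35.8726)
  i=6: -0.2340·-2.6985 − 2.0368·-2.3703 = +5.4593 (running +41.3319)
  i=7: 2.0368·-1.3014 − 2.9758·-2.6985 = +5.3794 (running +46.7113)
  i=8: 2.9758·1.7371 − 2.0227·-1.3014 = +7.8014 (running +54.5127)
Area = |Σ|/2 = |54.5127|/2 = 27.2564

Area at t=0.207: 27.2564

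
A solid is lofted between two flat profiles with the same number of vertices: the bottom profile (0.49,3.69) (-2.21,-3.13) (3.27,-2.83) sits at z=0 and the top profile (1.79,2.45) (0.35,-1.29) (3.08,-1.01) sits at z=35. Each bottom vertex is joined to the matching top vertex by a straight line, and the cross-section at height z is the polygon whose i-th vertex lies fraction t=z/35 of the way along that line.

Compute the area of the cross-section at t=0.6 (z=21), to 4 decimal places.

Area at t=0.6: 9.2414

Cross-section at t=0.6: each vertex is (1-t)·p0[i] + t·p1[i].
  v1: (1-0.6)·(0.49,3.69) + 0.6·(1.79,2.45) = (1.2700,2.9460)
  v2: (1-0.6)·(-2.21,-3.13) + 0.6·(0.35,-1.29) = (-0.6740,-2.0260)
  v3: (1-0.6)·(3.27,-2.83) + 0.6·(3.08,-1.01) = (3.1560,-1.7380)
Shoelace sum Σ(x_i·y_{i+1} − x_{i+1}·y_i):
  i=1: 1.2700·-2.0260 − -0.6740·2.9460 = -0.5874 (running -0.5874)
  i=2: -0.6740·-1.7380 − 3.1560·-2.0260 = +7.5655 (running +6.9781)
  i=3: 3.1560·2.9460 − 1.2700·-1.7380 = +11.5048 (running +18.4829)
Area = |Σ|/2 = |18.4829|/2 = 9.2414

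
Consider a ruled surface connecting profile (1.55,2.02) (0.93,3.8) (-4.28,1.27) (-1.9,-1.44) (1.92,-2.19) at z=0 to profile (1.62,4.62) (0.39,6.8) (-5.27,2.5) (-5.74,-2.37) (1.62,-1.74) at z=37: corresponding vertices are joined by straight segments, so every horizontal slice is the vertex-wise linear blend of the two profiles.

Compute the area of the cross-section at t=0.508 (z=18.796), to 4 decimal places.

Area at t=0.508: 34.6748

Cross-section at t=0.508: each vertex is (1-t)·p0[i] + t·p1[i].
  v1: (1-0.508)·(1.55,2.02) + 0.508·(1.62,4.62) = (1.5856,3.3408)
  v2: (1-0.508)·(0.93,3.8) + 0.508·(0.39,6.8) = (0.6557,5.3240)
  v3: (1-0.508)·(-4.28,1.27) + 0.508·(-5.27,2.5) = (-4.7829,1.8948)
  v4: (1-0.508)·(-1.9,-1.44) + 0.508·(-5.74,-2.37) = (-3.8507,-1.9124)
  v5: (1-0.508)·(1.92,-2.19) + 0.508·(1.62,-1.74) = (1.7676,-1.9614)
Shoelace sum Σ(x_i·y_{i+1} − x_{i+1}·y_i):
  i=1: 1.5856·5.3240 − 0.6557·3.3408 = +6.2510 (running +6.2510)
  i=2: 0.6557·1.8948 − -4.7829·5.3240 = +26.7067 (running +32.9577)
  i=3: -4.7829·-1.9124 − -3.8507·1.8948 = +16.4435 (running +49.4012)
  i=4: -3.8507·-1.9614 − 1.7676·-1.9124 = +10.9332 (running +60.3345)
  i=5: 1.7676·3.3408 − 1.5856·-1.9614 = +9.0151 (running +69.3496)
Area = |Σ|/2 = |69.3496|/2 = 34.6748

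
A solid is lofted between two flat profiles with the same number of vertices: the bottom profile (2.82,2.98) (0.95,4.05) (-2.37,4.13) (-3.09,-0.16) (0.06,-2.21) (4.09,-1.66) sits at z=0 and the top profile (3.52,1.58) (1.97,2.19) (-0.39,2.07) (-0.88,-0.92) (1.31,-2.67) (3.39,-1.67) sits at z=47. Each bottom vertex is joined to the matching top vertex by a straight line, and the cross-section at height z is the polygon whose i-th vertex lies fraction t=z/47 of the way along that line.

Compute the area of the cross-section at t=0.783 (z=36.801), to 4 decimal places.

Cross-section at t=0.783: each vertex is (1-t)·p0[i] + t·p1[i].
  v1: (1-0.783)·(2.82,2.98) + 0.783·(3.52,1.58) = (3.3681,1.8838)
  v2: (1-0.783)·(0.95,4.05) + 0.783·(1.97,2.19) = (1.7487,2.5936)
  v3: (1-0.783)·(-2.37,4.13) + 0.783·(-0.39,2.07) = (-0.8197,2.5170)
  v4: (1-0.783)·(-3.09,-0.16) + 0.783·(-0.88,-0.92) = (-1.3596,-0.7551)
  v5: (1-0.783)·(0.06,-2.21) + 0.783·(1.31,-2.67) = (1.0388,-2.5702)
  v6: (1-0.783)·(4.09,-1.66) + 0.783·(3.39,-1.67) = (3.5419,-1.6678)
Shoelace sum Σ(x_i·y_{i+1} − x_{i+1}·y_i):
  i=1: 3.3681·2.5936 − 1.7487·1.8838 = +5.4414 (running +5.4414)
  i=2: 1.7487·2.5170 − -0.8197·2.5936 = +6.5273 (running +11.9687)
  i=3: -0.8197·-0.7551 − -1.3596·2.5170 = +4.0410 (running +16.0097)
  i=4: -1.3596·-2.5702 − 1.0388·-0.7551 = +4.2787 (running +20.2884)
  i=5: 1.0388·-1.6678 − 3.5419·-2.5702 = +7.3709 (running +27.6593)
  i=6: 3.5419·1.8838 − 3.3681·-1.6678 = +12.2896 (running +39.9489)
Area = |Σ|/2 = |39.9489|/2 = 19.9745

Area at t=0.783: 19.9745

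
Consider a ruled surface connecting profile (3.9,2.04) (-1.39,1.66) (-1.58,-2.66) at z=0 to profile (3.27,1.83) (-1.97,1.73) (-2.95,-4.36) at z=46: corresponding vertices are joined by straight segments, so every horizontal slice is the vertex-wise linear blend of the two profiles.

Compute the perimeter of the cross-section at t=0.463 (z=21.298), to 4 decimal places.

Perimeter at t=0.463: 18.3766

Cross-section at t=0.463: each vertex is (1-t)·p0[i] + t·p1[i].
  v1: (1-0.463)·(3.9,2.04) + 0.463·(3.27,1.83) = (3.6083,1.9428)
  v2: (1-0.463)·(-1.39,1.66) + 0.463·(-1.97,1.73) = (-1.6585,1.6924)
  v3: (1-0.463)·(-1.58,-2.66) + 0.463·(-2.95,-4.36) = (-2.2143,-3.4471)
Perimeter = Σ |v_{i+1} − v_i|:
  edge 1→2: √(-5.2668² + -0.2504²) = 5.2728 (running 5.2728)
  edge 2→3: √(-0.5558² + -5.1395²) = 5.1695 (running 10.4423)
  edge 3→1: √(5.8226² + 5.3899²) = 7.9343 (running 18.3766)
Perimeter = 18.3766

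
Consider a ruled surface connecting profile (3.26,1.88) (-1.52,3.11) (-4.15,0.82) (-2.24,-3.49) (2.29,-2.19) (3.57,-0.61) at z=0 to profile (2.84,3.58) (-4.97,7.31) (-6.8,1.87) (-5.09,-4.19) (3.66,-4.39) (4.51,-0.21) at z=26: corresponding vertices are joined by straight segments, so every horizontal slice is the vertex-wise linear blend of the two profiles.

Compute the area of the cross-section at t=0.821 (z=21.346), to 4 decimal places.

Area at t=0.821: 82.2845

Cross-section at t=0.821: each vertex is (1-t)·p0[i] + t·p1[i].
  v1: (1-0.821)·(3.26,1.88) + 0.821·(2.84,3.58) = (2.9152,3.2757)
  v2: (1-0.821)·(-1.52,3.11) + 0.821·(-4.97,7.31) = (-4.3524,6.5582)
  v3: (1-0.821)·(-4.15,0.82) + 0.821·(-6.8,1.87) = (-6.3256,1.6820)
  v4: (1-0.821)·(-2.24,-3.49) + 0.821·(-5.09,-4.19) = (-4.5799,-4.0647)
  v5: (1-0.821)·(2.29,-2.19) + 0.821·(3.66,-4.39) = (3.4148,-3.9962)
  v6: (1-0.821)·(3.57,-0.61) + 0.821·(4.51,-0.21) = (4.3417,-0.2816)
Shoelace sum Σ(x_i·y_{i+1} − x_{i+1}·y_i):
  i=1: 2.9152·6.5582 − -4.3524·3.2757 = +33.3757 (running +33.3757)
  i=2: -4.3524·1.6820 − -6.3256·6.5582 = +34.1638 (running +67.5395)
  i=3: -6.3256·-4.0647 − -4.5799·1.6820 = +33.4154 (running +100.9549)
  i=4: -4.5799·-3.9962 − 3.4148·-4.0647 = +32.1820 (running +133.1369)
  i=5: 3.4148·-0.2816 − 4.3417·-3.9962 = +16.3889 (running +149.5258)
  i=6: 4.3417·3.2757 − 2.9152·-0.2816 = +15.0432 (running +164.5689)
Area = |Σ|/2 = |164.5689|/2 = 82.2845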